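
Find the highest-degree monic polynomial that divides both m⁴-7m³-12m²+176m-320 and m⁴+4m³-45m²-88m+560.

By polynomial division,
  m⁴-7m³-12m²+176m-320 = (m⁴+4m³-45m²-88m+560) + (-11m³+33m²+264m-880)
  m⁴+4m³-45m²-88m+560 = (-(1/11)m-7/11)(-11m³+33m²+264m-880) + (0)
Last nonzero remainder: -11m³+33m²+264m-880. Dividing through by -11 gives the monic gcd m³-3m²-24m+80.

m³-3m²-24m+80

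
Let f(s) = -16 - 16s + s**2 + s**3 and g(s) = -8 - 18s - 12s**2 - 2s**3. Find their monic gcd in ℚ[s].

By polynomial division,
  s**3 + s**2 - 16s - 16 = (-1/2)(-2s**3 - 12s**2 - 18s - 8) + (-5s**2 - 25s - 20)
  -2s**3 - 12s**2 - 18s - 8 = ((2/5)s + 2/5)(-5s**2 - 25s - 20) + (0)
Last nonzero remainder: -5s**2 - 25s - 20. Dividing through by -5 gives the monic gcd s**2 + 5s + 4.

4 + 5s + s**2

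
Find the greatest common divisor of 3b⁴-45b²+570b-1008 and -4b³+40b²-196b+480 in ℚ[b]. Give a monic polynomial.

By polynomial division,
  3b⁴-45b²+570b-1008 = (-(3/4)b-15/2)(-4b³+40b²-196b+480) + (108b²-540b+2592)
  -4b³+40b²-196b+480 = (-(1/27)b+5/27)(108b²-540b+2592) + (0)
Last nonzero remainder: 108b²-540b+2592. Dividing through by 108 gives the monic gcd b²-5b+24.

b²-5b+24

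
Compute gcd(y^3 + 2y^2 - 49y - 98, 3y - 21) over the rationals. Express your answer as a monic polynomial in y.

y - 7

Repeated division with remainder:
  y^3 + 2y^2 - 49y - 98 = ((1/3)y^2 + 3y + 14/3)(3y - 21) + (0)
Last nonzero remainder: 3y - 21. Dividing through by 3 gives the monic gcd y - 7.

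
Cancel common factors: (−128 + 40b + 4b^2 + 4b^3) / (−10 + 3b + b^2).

(64 + 12b + 4b^2)/(5 + b)

Repeated division with remainder:
  4b^3 + 4b^2 + 40b − 128 = (4b − 8)(b^2 + 3b − 10) + (104b − 208)
  b^2 + 3b − 10 = ((1/104)b + 5/104)(104b − 208) + (0)
Last nonzero remainder: 104b − 208. Dividing through by 104 gives the monic gcd b − 2.
Cancel b − 2 from numerator and denominator to get the reduced form.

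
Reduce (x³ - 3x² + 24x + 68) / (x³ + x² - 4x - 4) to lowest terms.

Apply the Euclidean algorithm:
  x³ - 3x² + 24x + 68 = (x³ + x² - 4x - 4) + (-4x² + 28x + 72)
  x³ + x² - 4x - 4 = (-(1/4)x - 2)(-4x² + 28x + 72) + (70x + 140)
  -4x² + 28x + 72 = (-(2/35)x + 18/35)(70x + 140) + (0)
Last nonzero remainder: 70x + 140. Dividing through by 70 gives the monic gcd x + 2.
Cancel x + 2 from numerator and denominator to get the reduced form.

(x² - 5x + 34)/(x² - x - 2)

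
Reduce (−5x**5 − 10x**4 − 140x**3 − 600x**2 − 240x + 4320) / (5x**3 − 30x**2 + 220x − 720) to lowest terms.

(−x**3 − 4x**2 + 24)/(x − 4)

Euclidean algorithm in ℚ[x]:
  −5x**5 − 10x**4 − 140x**3 − 600x**2 − 240x + 4320 = (−x**2 − 8x − 32)(5x**3 − 30x**2 + 220x − 720) + (−520x**2 + 1040x − 18720)
  5x**3 − 30x**2 + 220x − 720 = (−(1/104)x + 1/26)(−520x**2 + 1040x − 18720) + (0)
Last nonzero remainder: −520x**2 + 1040x − 18720. Dividing through by −520 gives the monic gcd x**2 − 2x + 36.
Cancel x**2 − 2x + 36 from numerator and denominator to get the reduced form.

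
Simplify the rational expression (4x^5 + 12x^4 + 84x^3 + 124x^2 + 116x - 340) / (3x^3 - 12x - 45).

Euclidean algorithm in ℚ[x]:
  4x^5 + 12x^4 + 84x^3 + 124x^2 + 116x - 340 = ((4/3)x^2 + 4x + 100/3)(3x^3 - 12x - 45) + (232x^2 + 696x + 1160)
  3x^3 - 12x - 45 = ((3/232)x - 9/232)(232x^2 + 696x + 1160) + (0)
Last nonzero remainder: 232x^2 + 696x + 1160. Dividing through by 232 gives the monic gcd x^2 + 3x + 5.
Cancel x^2 + 3x + 5 from numerator and denominator to get the reduced form.

(4x^3 + 64x - 68)/(3x - 9)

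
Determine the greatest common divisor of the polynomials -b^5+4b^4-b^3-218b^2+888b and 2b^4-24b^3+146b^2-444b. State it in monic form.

Repeated division with remainder:
  -b^5+4b^4-b^3-218b^2+888b = (-(1/2)b-4)(2b^4-24b^3+146b^2-444b) + (-24b^3+144b^2-888b)
  2b^4-24b^3+146b^2-444b = (-(1/12)b+1/2)(-24b^3+144b^2-888b) + (0)
Last nonzero remainder: -24b^3+144b^2-888b. Dividing through by -24 gives the monic gcd b^3-6b^2+37b.

b^3-6b^2+37b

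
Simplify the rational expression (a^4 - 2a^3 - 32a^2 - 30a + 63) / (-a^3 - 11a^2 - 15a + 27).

By polynomial division,
  a^4 - 2a^3 - 32a^2 - 30a + 63 = (-a + 13)(-a^3 - 11a^2 - 15a + 27) + (96a^2 + 192a - 288)
  -a^3 - 11a^2 - 15a + 27 = (-(1/96)a - 3/32)(96a^2 + 192a - 288) + (0)
Last nonzero remainder: 96a^2 + 192a - 288. Dividing through by 96 gives the monic gcd a^2 + 2a - 3.
Cancel a^2 + 2a - 3 from numerator and denominator to get the reduced form.

(-a^2 + 4a + 21)/(a + 9)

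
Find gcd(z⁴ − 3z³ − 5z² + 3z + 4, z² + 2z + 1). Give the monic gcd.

Euclidean algorithm in ℚ[z]:
  z⁴ − 3z³ − 5z² + 3z + 4 = (z² − 5z + 4)(z² + 2z + 1) + (0)
The last nonzero remainder z² + 2z + 1 is already monic.

z² + 2z + 1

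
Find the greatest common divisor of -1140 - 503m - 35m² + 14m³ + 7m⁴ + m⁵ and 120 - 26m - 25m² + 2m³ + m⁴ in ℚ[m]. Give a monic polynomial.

Apply the Euclidean algorithm:
  m⁵ + 7m⁴ + 14m³ - 35m² - 503m - 1140 = (m + 5)(m⁴ + 2m³ - 25m² - 26m + 120) + (29m³ + 116m² - 493m - 1740)
  m⁴ + 2m³ - 25m² - 26m + 120 = ((1/29)m - 2/29)(29m³ + 116m² - 493m - 1740) + (0)
Last nonzero remainder: 29m³ + 116m² - 493m - 1740. Dividing through by 29 gives the monic gcd m³ + 4m² - 17m - 60.

-60 - 17m + 4m² + m³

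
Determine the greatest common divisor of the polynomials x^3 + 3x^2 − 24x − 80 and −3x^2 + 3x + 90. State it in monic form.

Apply the Euclidean algorithm:
  x^3 + 3x^2 − 24x − 80 = (−(1/3)x − 4/3)(−3x^2 + 3x + 90) + (10x + 40)
  −3x^2 + 3x + 90 = (−(3/10)x + 3/2)(10x + 40) + (30)
  10x + 40 = ((1/3)x + 4/3)(30) + (0)
The last nonzero remainder is the constant 30, so the polynomials are coprime and gcd = 1.

1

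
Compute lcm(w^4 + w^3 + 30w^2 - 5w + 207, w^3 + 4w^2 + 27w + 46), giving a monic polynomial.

Apply the Euclidean algorithm:
  w^4 + w^3 + 30w^2 - 5w + 207 = (w - 3)(w^3 + 4w^2 + 27w + 46) + (15w^2 + 30w + 345)
  w^3 + 4w^2 + 27w + 46 = ((1/15)w + 2/15)(15w^2 + 30w + 345) + (0)
Last nonzero remainder: 15w^2 + 30w + 345. Dividing through by 15 gives the monic gcd w^2 + 2w + 23.
Then lcm(f, g) = f·g / gcd(f, g); expanding and making the result monic gives the answer.

w^5 + 3w^4 + 32w^3 + 55w^2 + 197w + 414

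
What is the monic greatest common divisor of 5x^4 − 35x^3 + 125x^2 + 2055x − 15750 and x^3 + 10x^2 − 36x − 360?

Apply the Euclidean algorithm:
  5x^4 − 35x^3 + 125x^2 + 2055x − 15750 = (5x − 85)(x^3 + 10x^2 − 36x − 360) + (1155x^2 + 795x − 46350)
  x^3 + 10x^2 − 36x − 360 = ((1/1155)x + 239/29645)(1155x^2 + 795x − 46350) + (−(13515/5929)x + 81090/5929)
  1155x^2 + 795x − 46350 = (−(456533/901)x − 3053435/901)(−(13515/5929)x + 81090/5929) + (0)
Last nonzero remainder: −(13515/5929)x + 81090/5929. Dividing through by −13515/5929 gives the monic gcd x − 6.

x − 6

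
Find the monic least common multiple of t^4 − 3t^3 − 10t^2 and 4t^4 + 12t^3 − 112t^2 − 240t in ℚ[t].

t^5 + 3t^4 − 28t^3 − 60t^2

Repeated division with remainder:
  t^4 − 3t^3 − 10t^2 = (1/4)(4t^4 + 12t^3 − 112t^2 − 240t) + (−6t^3 + 18t^2 + 60t)
  4t^4 + 12t^3 − 112t^2 − 240t = (−(2/3)t − 4)(−6t^3 + 18t^2 + 60t) + (0)
Last nonzero remainder: −6t^3 + 18t^2 + 60t. Dividing through by −6 gives the monic gcd t^3 − 3t^2 − 10t.
Then lcm(f, g) = f·g / gcd(f, g); expanding and making the result monic gives the answer.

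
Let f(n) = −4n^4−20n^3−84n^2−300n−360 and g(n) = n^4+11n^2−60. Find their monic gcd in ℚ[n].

n^3+2n^2+15n+30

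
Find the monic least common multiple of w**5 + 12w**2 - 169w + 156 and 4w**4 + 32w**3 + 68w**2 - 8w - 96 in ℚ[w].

Repeated division with remainder:
  w**5 + 12w**2 - 169w + 156 = ((1/4)w - 2)(4w**4 + 32w**3 + 68w**2 - 8w - 96) + (47w**3 + 150w**2 - 161w - 36)
  4w**4 + 32w**3 + 68w**2 - 8w - 96 = ((4/47)w + 904/2209)(47w**3 + 150w**2 - 161w - 36) + ((44880/2209)w**2 + (134640/2209)w - 179520/2209)
  47w**3 + 150w**2 - 161w - 36 = ((103823/44880)w + 6627/14960)((44880/2209)w**2 + (134640/2209)w - 179520/2209) + (0)
Last nonzero remainder: (44880/2209)w**2 + (134640/2209)w - 179520/2209. Dividing through by 44880/2209 gives the monic gcd w**2 + 3w - 4.
Then lcm(f, g) = f·g / gcd(f, g); expanding and making the result monic gives the answer.

w**7 + 5w**6 + 6w**5 + 12w**4 - 109w**3 - 617w**2 - 234w + 936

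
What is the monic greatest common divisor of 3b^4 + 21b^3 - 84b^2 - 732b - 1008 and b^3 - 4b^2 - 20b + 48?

b^2 - 2b - 24

By polynomial division,
  3b^4 + 21b^3 - 84b^2 - 732b - 1008 = (3b + 33)(b^3 - 4b^2 - 20b + 48) + (108b^2 - 216b - 2592)
  b^3 - 4b^2 - 20b + 48 = ((1/108)b - 1/54)(108b^2 - 216b - 2592) + (0)
Last nonzero remainder: 108b^2 - 216b - 2592. Dividing through by 108 gives the monic gcd b^2 - 2b - 24.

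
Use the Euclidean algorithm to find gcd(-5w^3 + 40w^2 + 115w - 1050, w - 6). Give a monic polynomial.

Euclidean algorithm in ℚ[w]:
  -5w^3 + 40w^2 + 115w - 1050 = (-5w^2 + 10w + 175)(w - 6) + (0)
The last nonzero remainder w - 6 is already monic.

w - 6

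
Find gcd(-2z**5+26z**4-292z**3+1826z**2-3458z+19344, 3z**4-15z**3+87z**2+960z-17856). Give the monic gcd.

z**3-13z**2+133z-744

Apply the Euclidean algorithm:
  -2z**5+26z**4-292z**3+1826z**2-3458z+19344 = (-(2/3)z+16/3)(3z**4-15z**3+87z**2+960z-17856) + (-154z**3+2002z**2-20482z+114576)
  3z**4-15z**3+87z**2+960z-17856 = (-(3/154)z-12/77)(-154z**3+2002z**2-20482z+114576) + (0)
Last nonzero remainder: -154z**3+2002z**2-20482z+114576. Dividing through by -154 gives the monic gcd z**3-13z**2+133z-744.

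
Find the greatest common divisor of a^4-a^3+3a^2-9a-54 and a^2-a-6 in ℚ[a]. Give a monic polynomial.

By polynomial division,
  a^4-a^3+3a^2-9a-54 = (a^2+9)(a^2-a-6) + (0)
The last nonzero remainder a^2-a-6 is already monic.

a^2-a-6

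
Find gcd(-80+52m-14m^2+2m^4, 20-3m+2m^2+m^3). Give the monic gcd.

20-3m+2m^2+m^3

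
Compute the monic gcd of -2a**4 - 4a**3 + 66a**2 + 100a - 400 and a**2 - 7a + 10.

Euclidean algorithm in ℚ[a]:
  -2a**4 - 4a**3 + 66a**2 + 100a - 400 = (-2a**2 - 18a - 40)(a**2 - 7a + 10) + (0)
The last nonzero remainder a**2 - 7a + 10 is already monic.

a**2 - 7a + 10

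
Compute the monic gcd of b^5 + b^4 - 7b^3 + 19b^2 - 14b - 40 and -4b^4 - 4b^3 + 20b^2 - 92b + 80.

By polynomial division,
  b^5 + b^4 - 7b^3 + 19b^2 - 14b - 40 = (-(1/4)b)(-4b^4 - 4b^3 + 20b^2 - 92b + 80) + (-2b^3 - 4b^2 + 6b - 40)
  -4b^4 - 4b^3 + 20b^2 - 92b + 80 = (2b - 2)(-2b^3 - 4b^2 + 6b - 40) + (0)
Last nonzero remainder: -2b^3 - 4b^2 + 6b - 40. Dividing through by -2 gives the monic gcd b^3 + 2b^2 - 3b + 20.

b^3 + 2b^2 - 3b + 20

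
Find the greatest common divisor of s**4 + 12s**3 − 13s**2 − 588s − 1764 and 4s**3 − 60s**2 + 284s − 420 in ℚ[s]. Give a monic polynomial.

s − 7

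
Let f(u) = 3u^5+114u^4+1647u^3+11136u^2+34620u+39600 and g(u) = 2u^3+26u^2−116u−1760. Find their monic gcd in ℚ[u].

u^2+21u+110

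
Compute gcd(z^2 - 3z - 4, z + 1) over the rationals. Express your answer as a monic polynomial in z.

Repeated division with remainder:
  z^2 - 3z - 4 = (z - 4)(z + 1) + (0)
The last nonzero remainder z + 1 is already monic.

z + 1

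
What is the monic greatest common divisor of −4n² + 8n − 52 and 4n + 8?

1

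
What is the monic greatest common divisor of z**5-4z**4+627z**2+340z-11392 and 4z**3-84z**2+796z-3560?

By polynomial division,
  z**5-4z**4+627z**2+340z-11392 = ((1/4)z**2+(17/4)z+79/2)(4z**3-84z**2+796z-3560) + (1452z**2-15972z+129228)
  4z**3-84z**2+796z-3560 = ((1/363)z-10/363)(1452z**2-15972z+129228) + (0)
Last nonzero remainder: 1452z**2-15972z+129228. Dividing through by 1452 gives the monic gcd z**2-11z+89.

z**2-11z+89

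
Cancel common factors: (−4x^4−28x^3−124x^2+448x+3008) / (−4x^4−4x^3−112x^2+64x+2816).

Apply the Euclidean algorithm:
  −4x^4−28x^3−124x^2+448x+3008 = (−4x^4−4x^3−112x^2+64x+2816) + (−24x^3−12x^2+384x+192)
  −4x^4−4x^3−112x^2+64x+2816 = ((1/6)x+1/12)(−24x^3−12x^2+384x+192) + (−175x^2+2800)
  −24x^3−12x^2+384x+192 = ((24/175)x+12/175)(−175x^2+2800) + (0)
Last nonzero remainder: −175x^2+2800. Dividing through by −175 gives the monic gcd x^2−16.
Cancel x^2−16 from numerator and denominator to get the reduced form.

(x^2+7x+47)/(x^2+x+44)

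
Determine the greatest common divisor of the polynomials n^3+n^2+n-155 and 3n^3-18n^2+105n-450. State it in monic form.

n-5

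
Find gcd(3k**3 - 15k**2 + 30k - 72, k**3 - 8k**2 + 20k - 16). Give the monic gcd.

Apply the Euclidean algorithm:
  3k**3 - 15k**2 + 30k - 72 = (3)(k**3 - 8k**2 + 20k - 16) + (9k**2 - 30k - 24)
  k**3 - 8k**2 + 20k - 16 = ((1/9)k - 14/27)(9k**2 - 30k - 24) + ((64/9)k - 256/9)
  9k**2 - 30k - 24 = ((81/64)k + 27/32)((64/9)k - 256/9) + (0)
Last nonzero remainder: (64/9)k - 256/9. Dividing through by 64/9 gives the monic gcd k - 4.

k - 4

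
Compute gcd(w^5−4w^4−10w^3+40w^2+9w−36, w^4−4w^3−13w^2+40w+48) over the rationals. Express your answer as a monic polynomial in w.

w^3−13w−12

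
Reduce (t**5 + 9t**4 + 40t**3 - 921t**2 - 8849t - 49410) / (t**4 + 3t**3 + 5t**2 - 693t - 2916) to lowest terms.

(t**3 + t**2 - 49t - 610)/(t**2 - 5t - 36)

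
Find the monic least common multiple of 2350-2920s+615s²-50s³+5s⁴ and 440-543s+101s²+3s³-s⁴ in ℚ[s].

-41360+52802s-12106s²+665s³+5s⁴-7s⁵+s⁶

Apply the Euclidean algorithm:
  5s⁴-50s³+615s²-2920s+2350 = (-5)(-s⁴+3s³+101s²-543s+440) + (-35s³+1120s²-5635s+4550)
  -s⁴+3s³+101s²-543s+440 = ((1/35)s+29/35)(-35s³+1120s²-5635s+4550) + (-666s²+3996s-3330)
  -35s³+1120s²-5635s+4550 = ((35/666)s-455/333)(-666s²+3996s-3330) + (0)
Last nonzero remainder: -666s²+3996s-3330. Dividing through by -666 gives the monic gcd s²-6s+5.
Then lcm(f, g) = f·g / gcd(f, g); expanding and making the result monic gives the answer.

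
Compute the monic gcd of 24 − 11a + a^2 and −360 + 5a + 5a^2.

−8 + a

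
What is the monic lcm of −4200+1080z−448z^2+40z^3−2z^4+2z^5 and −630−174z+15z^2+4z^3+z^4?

−6300−480z−132z^2−164z^3+17z^4+2z^5+z^6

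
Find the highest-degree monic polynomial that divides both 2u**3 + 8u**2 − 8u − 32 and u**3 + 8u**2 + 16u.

u + 4

Repeated division with remainder:
  2u**3 + 8u**2 − 8u − 32 = (2)(u**3 + 8u**2 + 16u) + (−8u**2 − 40u − 32)
  u**3 + 8u**2 + 16u = (−(1/8)u − 3/8)(−8u**2 − 40u − 32) + (−3u − 12)
  −8u**2 − 40u − 32 = ((8/3)u + 8/3)(−3u − 12) + (0)
Last nonzero remainder: −3u − 12. Dividing through by −3 gives the monic gcd u + 4.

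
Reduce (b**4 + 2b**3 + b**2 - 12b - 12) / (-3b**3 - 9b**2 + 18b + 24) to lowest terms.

(-b**2 - 3b - 6)/(3b + 12)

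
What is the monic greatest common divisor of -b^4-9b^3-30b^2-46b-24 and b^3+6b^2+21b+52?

Euclidean algorithm in ℚ[b]:
  -b^4-9b^3-30b^2-46b-24 = (-b-3)(b^3+6b^2+21b+52) + (9b^2+69b+132)
  b^3+6b^2+21b+52 = ((1/9)b-5/27)(9b^2+69b+132) + ((172/9)b+688/9)
  9b^2+69b+132 = ((81/172)b+297/172)((172/9)b+688/9) + (0)
Last nonzero remainder: (172/9)b+688/9. Dividing through by 172/9 gives the monic gcd b+4.

b+4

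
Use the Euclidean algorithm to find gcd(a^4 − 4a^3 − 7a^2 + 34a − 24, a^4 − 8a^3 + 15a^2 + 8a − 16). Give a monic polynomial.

a^2 − 5a + 4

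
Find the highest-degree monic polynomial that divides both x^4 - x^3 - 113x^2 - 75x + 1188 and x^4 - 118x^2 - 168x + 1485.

x^3 - 5x^2 - 93x + 297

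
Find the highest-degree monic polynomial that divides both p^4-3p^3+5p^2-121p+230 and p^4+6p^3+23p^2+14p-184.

By polynomial division,
  p^4-3p^3+5p^2-121p+230 = (p^4+6p^3+23p^2+14p-184) + (-9p^3-18p^2-135p+414)
  p^4+6p^3+23p^2+14p-184 = (-(1/9)p-4/9)(-9p^3-18p^2-135p+414) + (0)
Last nonzero remainder: -9p^3-18p^2-135p+414. Dividing through by -9 gives the monic gcd p^3+2p^2+15p-46.

p^3+2p^2+15p-46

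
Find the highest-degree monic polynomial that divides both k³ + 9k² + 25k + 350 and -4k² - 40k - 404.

Repeated division with remainder:
  k³ + 9k² + 25k + 350 = (-(1/4)k + 1/4)(-4k² - 40k - 404) + (-66k + 451)
  -4k² - 40k - 404 = ((2/33)k + 101/99)(-66k + 451) + (-7777/9)
  -66k + 451 = ((54/707)k - 369/707)(-7777/9) + (0)
The last nonzero remainder is the constant -7777/9, so the polynomials are coprime and gcd = 1.

1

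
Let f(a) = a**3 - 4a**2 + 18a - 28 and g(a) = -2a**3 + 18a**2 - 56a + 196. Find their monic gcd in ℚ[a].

Repeated division with remainder:
  a**3 - 4a**2 + 18a - 28 = (-1/2)(-2a**3 + 18a**2 - 56a + 196) + (5a**2 - 10a + 70)
  -2a**3 + 18a**2 - 56a + 196 = (-(2/5)a + 14/5)(5a**2 - 10a + 70) + (0)
Last nonzero remainder: 5a**2 - 10a + 70. Dividing through by 5 gives the monic gcd a**2 - 2a + 14.

a**2 - 2a + 14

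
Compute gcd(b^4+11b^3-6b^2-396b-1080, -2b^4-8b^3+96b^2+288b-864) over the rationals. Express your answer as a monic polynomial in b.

b^3+6b^2-36b-216

Euclidean algorithm in ℚ[b]:
  b^4+11b^3-6b^2-396b-1080 = (-1/2)(-2b^4-8b^3+96b^2+288b-864) + (7b^3+42b^2-252b-1512)
  -2b^4-8b^3+96b^2+288b-864 = (-(2/7)b+4/7)(7b^3+42b^2-252b-1512) + (0)
Last nonzero remainder: 7b^3+42b^2-252b-1512. Dividing through by 7 gives the monic gcd b^3+6b^2-36b-216.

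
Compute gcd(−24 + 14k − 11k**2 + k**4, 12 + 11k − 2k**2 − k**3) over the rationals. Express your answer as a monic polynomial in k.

−12 + k + k**2

By polynomial division,
  k**4 − 11k**2 + 14k − 24 = (−k + 2)(−k**3 − 2k**2 + 11k + 12) + (4k**2 + 4k − 48)
  −k**3 − 2k**2 + 11k + 12 = (−(1/4)k − 1/4)(4k**2 + 4k − 48) + (0)
Last nonzero remainder: 4k**2 + 4k − 48. Dividing through by 4 gives the monic gcd k**2 + k − 12.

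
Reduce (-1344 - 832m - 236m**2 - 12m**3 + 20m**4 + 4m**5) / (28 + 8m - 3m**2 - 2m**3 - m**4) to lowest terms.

(192 + 64m - 12m**2 - 4m**3)/(-4 + m**2)

Apply the Euclidean algorithm:
  4m**5 + 20m**4 - 12m**3 - 236m**2 - 832m - 1344 = (-4m - 12)(-m**4 - 2m**3 - 3m**2 + 8m + 28) + (-48m**3 - 240m**2 - 624m - 1008)
  -m**4 - 2m**3 - 3m**2 + 8m + 28 = ((1/48)m - 1/16)(-48m**3 - 240m**2 - 624m - 1008) + (-5m**2 - 10m - 35)
  -48m**3 - 240m**2 - 624m - 1008 = ((48/5)m + 144/5)(-5m**2 - 10m - 35) + (0)
Last nonzero remainder: -5m**2 - 10m - 35. Dividing through by -5 gives the monic gcd m**2 + 2m + 7.
Cancel m**2 + 2m + 7 from numerator and denominator to get the reduced form.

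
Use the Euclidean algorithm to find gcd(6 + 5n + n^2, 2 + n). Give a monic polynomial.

Apply the Euclidean algorithm:
  n^2 + 5n + 6 = (n + 3)(n + 2) + (0)
The last nonzero remainder n + 2 is already monic.

2 + n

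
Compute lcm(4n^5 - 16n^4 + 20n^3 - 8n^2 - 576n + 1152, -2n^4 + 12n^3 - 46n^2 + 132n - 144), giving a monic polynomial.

Apply the Euclidean algorithm:
  4n^5 - 16n^4 + 20n^3 - 8n^2 - 576n + 1152 = (-2n - 4)(-2n^4 + 12n^3 - 46n^2 + 132n - 144) + (-24n^3 + 72n^2 - 336n + 576)
  -2n^4 + 12n^3 - 46n^2 + 132n - 144 = ((1/12)n - 1/4)(-24n^3 + 72n^2 - 336n + 576) + (0)
Last nonzero remainder: -24n^3 + 72n^2 - 336n + 576. Dividing through by -24 gives the monic gcd n^3 - 3n^2 + 14n - 24.
Then lcm(f, g) = f·g / gcd(f, g); expanding and making the result monic gives the answer.

n^6 - 7n^5 + 17n^4 - 17n^3 - 138n^2 + 720n - 864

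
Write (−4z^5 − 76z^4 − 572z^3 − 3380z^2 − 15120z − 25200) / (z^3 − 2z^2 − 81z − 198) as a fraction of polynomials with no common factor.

Repeated division with remainder:
  −4z^5 − 76z^4 − 572z^3 − 3380z^2 − 15120z − 25200 = (−4z^2 − 84z − 1064)(z^3 − 2z^2 − 81z − 198) + (−13104z^2 − 117936z − 235872)
  z^3 − 2z^2 − 81z − 198 = (−(1/13104)z + 11/13104)(−13104z^2 − 117936z − 235872) + (0)
Last nonzero remainder: −13104z^2 − 117936z − 235872. Dividing through by −13104 gives the monic gcd z^2 + 9z + 18.
Cancel z^2 + 9z + 18 from numerator and denominator to get the reduced form.

(−4z^3 − 40z^2 − 140z − 1400)/(z − 11)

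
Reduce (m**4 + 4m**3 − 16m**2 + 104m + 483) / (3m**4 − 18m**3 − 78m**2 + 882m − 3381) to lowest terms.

Repeated division with remainder:
  m**4 + 4m**3 − 16m**2 + 104m + 483 = (1/3)(3m**4 − 18m**3 − 78m**2 + 882m − 3381) + (10m**3 + 10m**2 − 190m + 1610)
  3m**4 − 18m**3 − 78m**2 + 882m − 3381 = ((3/10)m − 21/10)(10m**3 + 10m**2 − 190m + 1610) + (0)
Last nonzero remainder: 10m**3 + 10m**2 − 190m + 1610. Dividing through by 10 gives the monic gcd m**3 + m**2 − 19m + 161.
Cancel m**3 + m**2 − 19m + 161 from numerator and denominator to get the reduced form.

(m + 3)/(3m − 21)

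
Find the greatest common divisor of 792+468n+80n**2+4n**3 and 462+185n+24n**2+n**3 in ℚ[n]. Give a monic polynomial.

66+17n+n**2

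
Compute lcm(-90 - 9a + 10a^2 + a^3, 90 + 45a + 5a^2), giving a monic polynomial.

By polynomial division,
  a^3 + 10a^2 - 9a - 90 = ((1/5)a + 1/5)(5a^2 + 45a + 90) + (-36a - 108)
  5a^2 + 45a + 90 = (-(5/36)a - 5/6)(-36a - 108) + (0)
Last nonzero remainder: -36a - 108. Dividing through by -36 gives the monic gcd a + 3.
Then lcm(f, g) = f·g / gcd(f, g); expanding and making the result monic gives the answer.

-540 - 144a + 51a^2 + 16a^3 + a^4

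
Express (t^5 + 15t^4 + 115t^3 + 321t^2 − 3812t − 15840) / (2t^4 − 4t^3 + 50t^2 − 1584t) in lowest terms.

Repeated division with remainder:
  t^5 + 15t^4 + 115t^3 + 321t^2 − 3812t − 15840 = ((1/2)t + 17/2)(2t^4 − 4t^3 + 50t^2 − 1584t) + (124t^3 + 688t^2 + 9652t − 15840)
  2t^4 − 4t^3 + 50t^2 − 1584t = ((1/62)t − 117/961)(124t^3 + 688t^2 + 9652t − 15840) + (−(21060/961)t^2 − (147420/961)t − 1853280/961)
  124t^3 + 688t^2 + 9652t − 15840 = (−(29791/5265)t + 961/117)(−(21060/961)t^2 − (147420/961)t − 1853280/961) + (0)
Last nonzero remainder: −(21060/961)t^2 − (147420/961)t − 1853280/961. Dividing through by −21060/961 gives the monic gcd t^2 + 7t + 88.
Cancel t^2 + 7t + 88 from numerator and denominator to get the reduced form.

(t^3 + 8t^2 − 29t − 180)/(2t^2 − 18t)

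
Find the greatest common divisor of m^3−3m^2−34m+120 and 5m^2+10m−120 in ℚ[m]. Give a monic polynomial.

m^2+2m−24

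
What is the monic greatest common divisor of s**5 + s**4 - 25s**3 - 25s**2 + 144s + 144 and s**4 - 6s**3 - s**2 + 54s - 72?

s**3 - 4s**2 - 9s + 36

Apply the Euclidean algorithm:
  s**5 + s**4 - 25s**3 - 25s**2 + 144s + 144 = (s + 7)(s**4 - 6s**3 - s**2 + 54s - 72) + (18s**3 - 72s**2 - 162s + 648)
  s**4 - 6s**3 - s**2 + 54s - 72 = ((1/18)s - 1/9)(18s**3 - 72s**2 - 162s + 648) + (0)
Last nonzero remainder: 18s**3 - 72s**2 - 162s + 648. Dividing through by 18 gives the monic gcd s**3 - 4s**2 - 9s + 36.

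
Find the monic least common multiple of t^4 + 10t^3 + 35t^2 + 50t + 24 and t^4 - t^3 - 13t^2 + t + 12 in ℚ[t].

By polynomial division,
  t^4 + 10t^3 + 35t^2 + 50t + 24 = (t^4 - t^3 - 13t^2 + t + 12) + (11t^3 + 48t^2 + 49t + 12)
  t^4 - t^3 - 13t^2 + t + 12 = ((1/11)t - 59/121)(11t^3 + 48t^2 + 49t + 12) + ((720/121)t^2 + (2880/121)t + 2160/121)
  11t^3 + 48t^2 + 49t + 12 = ((1331/720)t + 121/180)((720/121)t^2 + (2880/121)t + 2160/121) + (0)
Last nonzero remainder: (720/121)t^2 + (2880/121)t + 2160/121. Dividing through by 720/121 gives the monic gcd t^2 + 4t + 3.
Then lcm(f, g) = f·g / gcd(f, g); expanding and making the result monic gives the answer.

t^6 + 5t^5 - 11t^4 - 85t^3 - 86t^2 + 80t + 96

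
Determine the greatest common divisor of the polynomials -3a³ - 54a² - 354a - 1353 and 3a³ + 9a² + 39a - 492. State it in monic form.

Repeated division with remainder:
  -3a³ - 54a² - 354a - 1353 = (-1)(3a³ + 9a² + 39a - 492) + (-45a² - 315a - 1845)
  3a³ + 9a² + 39a - 492 = (-(1/15)a + 4/15)(-45a² - 315a - 1845) + (0)
Last nonzero remainder: -45a² - 315a - 1845. Dividing through by -45 gives the monic gcd a² + 7a + 41.

a² + 7a + 41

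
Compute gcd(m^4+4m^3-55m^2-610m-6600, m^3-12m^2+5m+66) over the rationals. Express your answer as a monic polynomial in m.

m-11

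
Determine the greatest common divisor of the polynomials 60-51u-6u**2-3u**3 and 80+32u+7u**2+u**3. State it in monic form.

Repeated division with remainder:
  -3u**3-6u**2-51u+60 = (-3)(u**3+7u**2+32u+80) + (15u**2+45u+300)
  u**3+7u**2+32u+80 = ((1/15)u+4/15)(15u**2+45u+300) + (0)
Last nonzero remainder: 15u**2+45u+300. Dividing through by 15 gives the monic gcd u**2+3u+20.

20+3u+u**2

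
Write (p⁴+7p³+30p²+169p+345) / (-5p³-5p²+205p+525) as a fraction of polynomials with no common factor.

Repeated division with remainder:
  p⁴+7p³+30p²+169p+345 = (-(1/5)p-6/5)(-5p³-5p²+205p+525) + (65p²+520p+975)
  -5p³-5p²+205p+525 = (-(1/13)p+7/13)(65p²+520p+975) + (0)
Last nonzero remainder: 65p²+520p+975. Dividing through by 65 gives the monic gcd p²+8p+15.
Cancel p²+8p+15 from numerator and denominator to get the reduced form.

(-p²+p-23)/(5p-35)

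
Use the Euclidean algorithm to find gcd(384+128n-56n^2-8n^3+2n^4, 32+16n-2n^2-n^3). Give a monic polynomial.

-32-16n+2n^2+n^3

Euclidean algorithm in ℚ[n]:
  2n^4-8n^3-56n^2+128n+384 = (-2n+12)(-n^3-2n^2+16n+32) + (0)
Last nonzero remainder: -n^3-2n^2+16n+32. Dividing through by -1 gives the monic gcd n^3+2n^2-16n-32.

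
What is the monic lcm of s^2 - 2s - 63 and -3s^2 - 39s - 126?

s^3 + 4s^2 - 75s - 378

By polynomial division,
  s^2 - 2s - 63 = (-1/3)(-3s^2 - 39s - 126) + (-15s - 105)
  -3s^2 - 39s - 126 = ((1/5)s + 6/5)(-15s - 105) + (0)
Last nonzero remainder: -15s - 105. Dividing through by -15 gives the monic gcd s + 7.
Then lcm(f, g) = f·g / gcd(f, g); expanding and making the result monic gives the answer.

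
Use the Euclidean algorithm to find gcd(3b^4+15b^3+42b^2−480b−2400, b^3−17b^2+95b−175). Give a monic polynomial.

b−5

By polynomial division,
  3b^4+15b^3+42b^2−480b−2400 = (3b+66)(b^3−17b^2+95b−175) + (879b^2−6225b+9150)
  b^3−17b^2+95b−175 = ((1/879)b−2906/257547)(879b^2−6225b+9150) + ((1232055/85849)b−6160275/85849)
  879b^2−6225b+9150 = ((25153757/410685)b−10473578/82137)((1232055/85849)b−6160275/85849) + (0)
Last nonzero remainder: (1232055/85849)b−6160275/85849. Dividing through by 1232055/85849 gives the monic gcd b−5.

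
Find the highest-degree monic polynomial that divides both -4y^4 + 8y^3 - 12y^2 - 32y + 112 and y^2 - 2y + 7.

y^2 - 2y + 7

Repeated division with remainder:
  -4y^4 + 8y^3 - 12y^2 - 32y + 112 = (-4y^2 + 16)(y^2 - 2y + 7) + (0)
The last nonzero remainder y^2 - 2y + 7 is already monic.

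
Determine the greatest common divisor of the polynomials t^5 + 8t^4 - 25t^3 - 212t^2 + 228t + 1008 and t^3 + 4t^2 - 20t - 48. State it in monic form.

t^3 + 4t^2 - 20t - 48

Euclidean algorithm in ℚ[t]:
  t^5 + 8t^4 - 25t^3 - 212t^2 + 228t + 1008 = (t^2 + 4t - 21)(t^3 + 4t^2 - 20t - 48) + (0)
The last nonzero remainder t^3 + 4t^2 - 20t - 48 is already monic.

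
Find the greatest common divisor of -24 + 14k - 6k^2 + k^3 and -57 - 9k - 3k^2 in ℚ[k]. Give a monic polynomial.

1

Euclidean algorithm in ℚ[k]:
  k^3 - 6k^2 + 14k - 24 = (-(1/3)k + 3)(-3k^2 - 9k - 57) + (22k + 147)
  -3k^2 - 9k - 57 = (-(3/22)k + 243/484)(22k + 147) + (-63309/484)
  22k + 147 = (-(10648/63309)k - 23716/21103)(-63309/484) + (0)
The last nonzero remainder is the constant -63309/484, so the polynomials are coprime and gcd = 1.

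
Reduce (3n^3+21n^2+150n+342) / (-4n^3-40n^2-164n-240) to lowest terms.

By polynomial division,
  3n^3+21n^2+150n+342 = (-3/4)(-4n^3-40n^2-164n-240) + (-9n^2+27n+162)
  -4n^3-40n^2-164n-240 = ((4/9)n+52/9)(-9n^2+27n+162) + (-392n-1176)
  -9n^2+27n+162 = ((9/392)n-27/196)(-392n-1176) + (0)
Last nonzero remainder: -392n-1176. Dividing through by -392 gives the monic gcd n+3.
Cancel n+3 from numerator and denominator to get the reduced form.

(-3n^2-12n-114)/(4n^2+28n+80)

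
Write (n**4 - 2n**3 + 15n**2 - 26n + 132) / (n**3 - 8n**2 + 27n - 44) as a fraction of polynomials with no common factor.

(n**2 + 2n + 12)/(n - 4)

Euclidean algorithm in ℚ[n]:
  n**4 - 2n**3 + 15n**2 - 26n + 132 = (n + 6)(n**3 - 8n**2 + 27n - 44) + (36n**2 - 144n + 396)
  n**3 - 8n**2 + 27n - 44 = ((1/36)n - 1/9)(36n**2 - 144n + 396) + (0)
Last nonzero remainder: 36n**2 - 144n + 396. Dividing through by 36 gives the monic gcd n**2 - 4n + 11.
Cancel n**2 - 4n + 11 from numerator and denominator to get the reduced form.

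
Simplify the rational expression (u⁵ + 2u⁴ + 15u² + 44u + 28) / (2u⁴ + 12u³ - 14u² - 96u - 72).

Euclidean algorithm in ℚ[u]:
  u⁵ + 2u⁴ + 15u² + 44u + 28 = ((1/2)u - 2)(2u⁴ + 12u³ - 14u² - 96u - 72) + (31u³ + 35u² - 112u - 116)
  2u⁴ + 12u³ - 14u² - 96u - 72 = ((2/31)u + 302/961)(31u³ + 35u² - 112u - 116) + (-(17080/961)u² - (51240/961)u - 34160/961)
  31u³ + 35u² - 112u - 116 = (-(29791/17080)u + 27869/8540)(-(17080/961)u² - (51240/961)u - 34160/961) + (0)
Last nonzero remainder: -(17080/961)u² - (51240/961)u - 34160/961. Dividing through by -17080/961 gives the monic gcd u² + 3u + 2.
Cancel u² + 3u + 2 from numerator and denominator to get the reduced form.

(u³ - u² + u + 14)/(2u² + 6u - 36)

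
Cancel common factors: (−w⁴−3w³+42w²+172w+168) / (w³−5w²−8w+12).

Euclidean algorithm in ℚ[w]:
  −w⁴−3w³+42w²+172w+168 = (−w−8)(w³−5w²−8w+12) + (−6w²+120w+264)
  w³−5w²−8w+12 = (−(1/6)w−5/2)(−6w²+120w+264) + (336w+672)
  −6w²+120w+264 = (−(1/56)w+11/28)(336w+672) + (0)
Last nonzero remainder: 336w+672. Dividing through by 336 gives the monic gcd w+2.
Cancel w+2 from numerator and denominator to get the reduced form.

(−w³−w²+44w+84)/(w²−7w+6)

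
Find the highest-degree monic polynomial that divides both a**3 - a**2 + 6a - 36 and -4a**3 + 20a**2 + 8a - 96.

a - 3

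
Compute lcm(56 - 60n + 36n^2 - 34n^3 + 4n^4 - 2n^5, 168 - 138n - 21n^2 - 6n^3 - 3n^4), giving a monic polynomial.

-112 + 92n - 42n^2 + 50n^3 + 9n^4 + 2n^5 + n^6

Euclidean algorithm in ℚ[n]:
  -2n^5 + 4n^4 - 34n^3 + 36n^2 - 60n + 56 = ((2/3)n - 8/3)(-3n^4 - 6n^3 - 21n^2 - 138n + 168) + (-36n^3 + 72n^2 - 540n + 504)
  -3n^4 - 6n^3 - 21n^2 - 138n + 168 = ((1/12)n + 1/3)(-36n^3 + 72n^2 - 540n + 504) + (0)
Last nonzero remainder: -36n^3 + 72n^2 - 540n + 504. Dividing through by -36 gives the monic gcd n^3 - 2n^2 + 15n - 14.
Then lcm(f, g) = f·g / gcd(f, g); expanding and making the result monic gives the answer.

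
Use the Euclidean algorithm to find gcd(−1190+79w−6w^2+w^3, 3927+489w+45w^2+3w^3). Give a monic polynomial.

119+4w+w^2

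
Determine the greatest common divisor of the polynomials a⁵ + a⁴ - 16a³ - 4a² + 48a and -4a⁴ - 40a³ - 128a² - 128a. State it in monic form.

a³ + 6a² + 8a

Euclidean algorithm in ℚ[a]:
  a⁵ + a⁴ - 16a³ - 4a² + 48a = (-(1/4)a + 9/4)(-4a⁴ - 40a³ - 128a² - 128a) + (42a³ + 252a² + 336a)
  -4a⁴ - 40a³ - 128a² - 128a = (-(2/21)a - 8/21)(42a³ + 252a² + 336a) + (0)
Last nonzero remainder: 42a³ + 252a² + 336a. Dividing through by 42 gives the monic gcd a³ + 6a² + 8a.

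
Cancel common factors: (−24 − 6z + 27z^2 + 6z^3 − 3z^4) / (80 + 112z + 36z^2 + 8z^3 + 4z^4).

(−12 + 15z − 3z^2)/(40 − 4z + 4z^2)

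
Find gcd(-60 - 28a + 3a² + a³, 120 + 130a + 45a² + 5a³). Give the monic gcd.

By polynomial division,
  a³ + 3a² - 28a - 60 = (1/5)(5a³ + 45a² + 130a + 120) + (-6a² - 54a - 84)
  5a³ + 45a² + 130a + 120 = (-(5/6)a)(-6a² - 54a - 84) + (60a + 120)
  -6a² - 54a - 84 = (-(1/10)a - 7/10)(60a + 120) + (0)
Last nonzero remainder: 60a + 120. Dividing through by 60 gives the monic gcd a + 2.

2 + a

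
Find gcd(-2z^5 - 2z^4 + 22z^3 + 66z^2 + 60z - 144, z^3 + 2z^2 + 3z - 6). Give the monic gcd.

z^3 + 2z^2 + 3z - 6

Apply the Euclidean algorithm:
  -2z^5 - 2z^4 + 22z^3 + 66z^2 + 60z - 144 = (-2z^2 + 2z + 24)(z^3 + 2z^2 + 3z - 6) + (0)
The last nonzero remainder z^3 + 2z^2 + 3z - 6 is already monic.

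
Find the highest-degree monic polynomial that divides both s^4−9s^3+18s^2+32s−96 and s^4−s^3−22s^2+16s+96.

Euclidean algorithm in ℚ[s]:
  s^4−9s^3+18s^2+32s−96 = (s^4−s^3−22s^2+16s+96) + (−8s^3+40s^2+16s−192)
  s^4−s^3−22s^2+16s+96 = (−(1/8)s−1/2)(−8s^3+40s^2+16s−192) + (0)
Last nonzero remainder: −8s^3+40s^2+16s−192. Dividing through by −8 gives the monic gcd s^3−5s^2−2s+24.

s^3−5s^2−2s+24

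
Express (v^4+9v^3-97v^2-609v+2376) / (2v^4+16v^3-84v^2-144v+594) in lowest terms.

(v^2+v-72)/(2v^2-18)

Repeated division with remainder:
  v^4+9v^3-97v^2-609v+2376 = (1/2)(2v^4+16v^3-84v^2-144v+594) + (v^3-55v^2-537v+2079)
  2v^4+16v^3-84v^2-144v+594 = (2v+126)(v^3-55v^2-537v+2079) + (7920v^2+63360v-261360)
  v^3-55v^2-537v+2079 = ((1/7920)v-7/880)(7920v^2+63360v-261360) + (0)
Last nonzero remainder: 7920v^2+63360v-261360. Dividing through by 7920 gives the monic gcd v^2+8v-33.
Cancel v^2+8v-33 from numerator and denominator to get the reduced form.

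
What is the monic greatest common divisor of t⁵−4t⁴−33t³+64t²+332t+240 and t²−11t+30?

t²−11t+30

Euclidean algorithm in ℚ[t]:
  t⁵−4t⁴−33t³+64t²+332t+240 = (t³+7t²+14t+8)(t²−11t+30) + (0)
The last nonzero remainder t²−11t+30 is already monic.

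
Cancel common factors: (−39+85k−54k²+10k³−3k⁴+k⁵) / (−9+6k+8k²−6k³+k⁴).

Euclidean algorithm in ℚ[k]:
  k⁵−3k⁴+10k³−54k²+85k−39 = (k+3)(k⁴−6k³+8k²+6k−9) + (20k³−84k²+76k−12)
  k⁴−6k³+8k²+6k−9 = ((1/20)k−9/100)(20k³−84k²+76k−12) + (−(84/25)k²+(336/25)k−252/25)
  20k³−84k²+76k−12 = (−(125/21)k+25/21)(−(84/25)k²+(336/25)k−252/25) + (0)
Last nonzero remainder: −(84/25)k²+(336/25)k−252/25. Dividing through by −84/25 gives the monic gcd k²−4k+3.
Cancel k²−4k+3 from numerator and denominator to get the reduced form.

(−13+11k+k²+k³)/(−3−2k+k²)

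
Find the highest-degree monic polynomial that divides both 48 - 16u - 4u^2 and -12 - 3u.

1

Repeated division with remainder:
  -4u^2 - 16u + 48 = ((4/3)u)(-3u - 12) + (48)
  -3u - 12 = (-(1/16)u - 1/4)(48) + (0)
The last nonzero remainder is the constant 48, so the polynomials are coprime and gcd = 1.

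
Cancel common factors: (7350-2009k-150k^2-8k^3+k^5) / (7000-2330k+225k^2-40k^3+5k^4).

(-21+4k+k^2)/(-20+5k)

Apply the Euclidean algorithm:
  k^5-8k^3-150k^2-2009k+7350 = ((1/5)k+8/5)(5k^4-40k^3+225k^2-2330k+7000) + (11k^3-44k^2+319k-3850)
  5k^4-40k^3+225k^2-2330k+7000 = ((5/11)k-20/11)(11k^3-44k^2+319k-3850) + (0)
Last nonzero remainder: 11k^3-44k^2+319k-3850. Dividing through by 11 gives the monic gcd k^3-4k^2+29k-350.
Cancel k^3-4k^2+29k-350 from numerator and denominator to get the reduced form.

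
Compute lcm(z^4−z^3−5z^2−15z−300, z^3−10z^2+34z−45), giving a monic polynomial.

z^6−6z^5+9z^4+z^3−270z^2+1365z−2700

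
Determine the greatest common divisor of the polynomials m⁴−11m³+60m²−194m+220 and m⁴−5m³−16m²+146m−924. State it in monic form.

By polynomial division,
  m⁴−11m³+60m²−194m+220 = (m⁴−5m³−16m²+146m−924) + (−6m³+76m²−340m+1144)
  m⁴−5m³−16m²+146m−924 = (−(1/6)m−23/18)(−6m³+76m²−340m+1144) + ((220/9)m²−(880/9)m+4840/9)
  −6m³+76m²−340m+1144 = (−(27/110)m+117/55)((220/9)m²−(880/9)m+4840/9) + (0)
Last nonzero remainder: (220/9)m²−(880/9)m+4840/9. Dividing through by 220/9 gives the monic gcd m²−4m+22.

m²−4m+22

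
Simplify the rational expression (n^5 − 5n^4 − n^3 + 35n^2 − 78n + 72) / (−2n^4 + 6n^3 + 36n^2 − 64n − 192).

(−n^3 + 4n^2 − 7n + 6)/(2n^2 − 4n − 16)

Repeated division with remainder:
  n^5 − 5n^4 − n^3 + 35n^2 − 78n + 72 = (−(1/2)n + 1)(−2n^4 + 6n^3 + 36n^2 − 64n − 192) + (11n^3 − 33n^2 − 110n + 264)
  −2n^4 + 6n^3 + 36n^2 − 64n − 192 = (−(2/11)n)(11n^3 − 33n^2 − 110n + 264) + (16n^2 − 16n − 192)
  11n^3 − 33n^2 − 110n + 264 = ((11/16)n − 11/8)(16n^2 − 16n − 192) + (0)
Last nonzero remainder: 16n^2 − 16n − 192. Dividing through by 16 gives the monic gcd n^2 − n − 12.
Cancel n^2 − n − 12 from numerator and denominator to get the reduced form.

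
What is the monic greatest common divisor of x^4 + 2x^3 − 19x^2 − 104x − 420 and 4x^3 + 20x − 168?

x^2 + 3x + 14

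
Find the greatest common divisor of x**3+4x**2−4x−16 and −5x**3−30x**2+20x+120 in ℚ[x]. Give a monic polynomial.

x**2−4

By polynomial division,
  x**3+4x**2−4x−16 = (−1/5)(−5x**3−30x**2+20x+120) + (−2x**2+8)
  −5x**3−30x**2+20x+120 = ((5/2)x+15)(−2x**2+8) + (0)
Last nonzero remainder: −2x**2+8. Dividing through by −2 gives the monic gcd x**2−4.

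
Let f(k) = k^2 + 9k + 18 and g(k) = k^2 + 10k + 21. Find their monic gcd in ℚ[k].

k + 3

Euclidean algorithm in ℚ[k]:
  k^2 + 9k + 18 = (k^2 + 10k + 21) + (-k - 3)
  k^2 + 10k + 21 = (-k - 7)(-k - 3) + (0)
Last nonzero remainder: -k - 3. Dividing through by -1 gives the monic gcd k + 3.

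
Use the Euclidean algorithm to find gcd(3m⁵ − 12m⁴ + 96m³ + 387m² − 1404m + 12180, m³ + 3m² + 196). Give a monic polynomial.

m² − 4m + 28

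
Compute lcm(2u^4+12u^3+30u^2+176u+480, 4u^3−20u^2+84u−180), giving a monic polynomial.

u^5+3u^4−3u^3+43u^2−24u−720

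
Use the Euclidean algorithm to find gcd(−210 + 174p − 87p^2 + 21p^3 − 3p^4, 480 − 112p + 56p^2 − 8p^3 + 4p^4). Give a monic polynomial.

10 − 4p + p^2

Euclidean algorithm in ℚ[p]:
  −3p^4 + 21p^3 − 87p^2 + 174p − 210 = (−3/4)(4p^4 − 8p^3 + 56p^2 − 112p + 480) + (15p^3 − 45p^2 + 90p + 150)
  4p^4 − 8p^3 + 56p^2 − 112p + 480 = ((4/15)p + 4/15)(15p^3 − 45p^2 + 90p + 150) + (44p^2 − 176p + 440)
  15p^3 − 45p^2 + 90p + 150 = ((15/44)p + 15/44)(44p^2 − 176p + 440) + (0)
Last nonzero remainder: 44p^2 − 176p + 440. Dividing through by 44 gives the monic gcd p^2 − 4p + 10.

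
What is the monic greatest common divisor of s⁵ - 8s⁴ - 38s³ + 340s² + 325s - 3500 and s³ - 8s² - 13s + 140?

s³ - 8s² - 13s + 140

Repeated division with remainder:
  s⁵ - 8s⁴ - 38s³ + 340s² + 325s - 3500 = (s² - 25)(s³ - 8s² - 13s + 140) + (0)
The last nonzero remainder s³ - 8s² - 13s + 140 is already monic.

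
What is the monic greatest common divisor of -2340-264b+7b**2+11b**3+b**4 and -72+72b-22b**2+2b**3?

Euclidean algorithm in ℚ[b]:
  b**4+11b**3+7b**2-264b-2340 = ((1/2)b+11)(2b**3-22b**2+72b-72) + (213b**2-1020b-1548)
  2b**3-22b**2+72b-72 = ((2/213)b-294/5041)(213b**2-1020b-1548) + ((136344/5041)b-818064/5041)
  213b**2-1020b-1548 = ((357911/45448)b+216763/22724)((136344/5041)b-818064/5041) + (0)
Last nonzero remainder: (136344/5041)b-818064/5041. Dividing through by 136344/5041 gives the monic gcd b-6.

-6+b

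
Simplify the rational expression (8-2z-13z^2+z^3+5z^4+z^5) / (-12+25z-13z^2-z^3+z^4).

Apply the Euclidean algorithm:
  z^5+5z^4+z^3-13z^2-2z+8 = (z+6)(z^4-z^3-13z^2+25z-12) + (20z^3+40z^2-140z+80)
  z^4-z^3-13z^2+25z-12 = ((1/20)z-3/20)(20z^3+40z^2-140z+80) + (0)
Last nonzero remainder: 20z^3+40z^2-140z+80. Dividing through by 20 gives the monic gcd z^3+2z^2-7z+4.
Cancel z^3+2z^2-7z+4 from numerator and denominator to get the reduced form.

(2+3z+z^2)/(-3+z)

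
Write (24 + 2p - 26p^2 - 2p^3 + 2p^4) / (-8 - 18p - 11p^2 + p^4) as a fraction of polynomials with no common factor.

Apply the Euclidean algorithm:
  2p^4 - 2p^3 - 26p^2 + 2p + 24 = (2)(p^4 - 11p^2 - 18p - 8) + (-2p^3 - 4p^2 + 38p + 40)
  p^4 - 11p^2 - 18p - 8 = (-(1/2)p + 1)(-2p^3 - 4p^2 + 38p + 40) + (12p^2 - 36p - 48)
  -2p^3 - 4p^2 + 38p + 40 = (-(1/6)p - 5/6)(12p^2 - 36p - 48) + (0)
Last nonzero remainder: 12p^2 - 36p - 48. Dividing through by 12 gives the monic gcd p^2 - 3p - 4.
Cancel p^2 - 3p - 4 from numerator and denominator to get the reduced form.

(-6 + 4p + 2p^2)/(2 + 3p + p^2)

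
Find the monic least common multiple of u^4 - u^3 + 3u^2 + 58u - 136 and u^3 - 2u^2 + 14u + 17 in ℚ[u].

Repeated division with remainder:
  u^4 - u^3 + 3u^2 + 58u - 136 = (u + 1)(u^3 - 2u^2 + 14u + 17) + (-9u^2 + 27u - 153)
  u^3 - 2u^2 + 14u + 17 = (-(1/9)u - 1/9)(-9u^2 + 27u - 153) + (0)
Last nonzero remainder: -9u^2 + 27u - 153. Dividing through by -9 gives the monic gcd u^2 - 3u + 17.
Then lcm(f, g) = f·g / gcd(f, g); expanding and making the result monic gives the answer.

u^5 + 2u^3 + 61u^2 - 78u - 136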